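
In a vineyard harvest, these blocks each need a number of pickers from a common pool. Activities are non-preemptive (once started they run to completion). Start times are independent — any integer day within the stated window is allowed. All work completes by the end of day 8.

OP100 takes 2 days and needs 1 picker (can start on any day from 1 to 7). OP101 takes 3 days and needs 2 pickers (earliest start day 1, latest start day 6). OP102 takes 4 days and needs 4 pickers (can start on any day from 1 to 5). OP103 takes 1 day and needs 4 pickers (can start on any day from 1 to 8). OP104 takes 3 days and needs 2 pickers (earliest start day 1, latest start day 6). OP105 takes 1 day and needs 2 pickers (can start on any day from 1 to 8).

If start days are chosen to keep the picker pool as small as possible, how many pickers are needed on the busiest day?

6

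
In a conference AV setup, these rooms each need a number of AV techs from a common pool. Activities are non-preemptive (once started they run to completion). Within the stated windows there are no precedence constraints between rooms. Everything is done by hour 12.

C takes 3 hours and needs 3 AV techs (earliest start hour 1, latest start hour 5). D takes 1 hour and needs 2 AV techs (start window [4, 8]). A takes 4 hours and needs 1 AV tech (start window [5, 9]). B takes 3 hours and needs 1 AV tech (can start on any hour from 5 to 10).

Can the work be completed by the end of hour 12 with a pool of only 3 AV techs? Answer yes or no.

Schedule C@1, D@4, A@5, B@5: h1:3  h2:3  h3:3  h4:2  h5:2  h6:2  h7:2  h8:1  h9:0  h10:0  h11:0  h12:0 — peak 3 ≤ 3.

yes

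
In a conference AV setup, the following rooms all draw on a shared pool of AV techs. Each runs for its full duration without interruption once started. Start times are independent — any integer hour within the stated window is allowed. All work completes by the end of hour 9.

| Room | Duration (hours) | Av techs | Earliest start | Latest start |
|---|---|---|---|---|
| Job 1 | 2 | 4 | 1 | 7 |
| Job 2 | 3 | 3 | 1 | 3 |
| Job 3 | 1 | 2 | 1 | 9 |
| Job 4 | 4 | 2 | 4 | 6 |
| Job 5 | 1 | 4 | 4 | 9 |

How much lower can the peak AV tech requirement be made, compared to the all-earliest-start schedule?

4

Early-start peak: h1:9  h2:7  h3:3  h4:6  h5:2  h6:2  h7:2  h8:0  h9:0 ⇒ 9.
Leveled (Job 1@1, Job 2@3, Job 3@3, Job 4@4, Job 5@8): h1:4  h2:4  h3:5  h4:5  h5:5  h6:2  h7:2  h8:4  h9:0 ⇒ 5.
Reduction 9 − 5 = 4.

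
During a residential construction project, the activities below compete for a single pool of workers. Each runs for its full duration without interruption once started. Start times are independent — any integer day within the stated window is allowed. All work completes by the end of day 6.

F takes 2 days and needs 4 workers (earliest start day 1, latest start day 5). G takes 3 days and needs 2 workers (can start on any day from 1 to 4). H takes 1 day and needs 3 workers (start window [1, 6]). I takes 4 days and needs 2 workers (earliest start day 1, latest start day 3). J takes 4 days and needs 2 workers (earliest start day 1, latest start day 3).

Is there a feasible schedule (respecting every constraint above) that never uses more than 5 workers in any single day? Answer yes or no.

no

Total worker-days = 33; over 6 days the average is 33/6 > 5, so some day must exceed 5.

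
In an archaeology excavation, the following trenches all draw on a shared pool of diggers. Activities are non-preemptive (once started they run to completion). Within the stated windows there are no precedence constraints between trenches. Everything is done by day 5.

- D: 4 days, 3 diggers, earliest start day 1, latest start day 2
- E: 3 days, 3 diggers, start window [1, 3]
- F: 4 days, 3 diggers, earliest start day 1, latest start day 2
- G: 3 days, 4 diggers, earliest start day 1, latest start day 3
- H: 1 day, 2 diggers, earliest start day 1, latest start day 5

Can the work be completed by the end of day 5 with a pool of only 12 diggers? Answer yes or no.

no

The minimum achievable peak is 13; 12 < 13, so no feasible schedule stays within the cap.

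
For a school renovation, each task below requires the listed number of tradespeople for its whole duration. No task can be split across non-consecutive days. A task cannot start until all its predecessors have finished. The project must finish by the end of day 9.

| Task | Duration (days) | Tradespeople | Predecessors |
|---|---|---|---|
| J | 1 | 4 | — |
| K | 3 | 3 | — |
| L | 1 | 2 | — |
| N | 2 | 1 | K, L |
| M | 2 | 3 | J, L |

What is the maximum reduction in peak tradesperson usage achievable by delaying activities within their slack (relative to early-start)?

Early-start peak: d1:9  d2:6  d3:6  d4:1  d5:1  d6:0  d7:0  d8:0  d9:0 ⇒ 9.
Leveled (J@1, K@2, L@5, N@6, M@6): d1:4  d2:3  d3:3  d4:3  d5:2  d6:4  d7:4  d8:0  d9:0 ⇒ 4.
Reduction 9 − 4 = 5.

5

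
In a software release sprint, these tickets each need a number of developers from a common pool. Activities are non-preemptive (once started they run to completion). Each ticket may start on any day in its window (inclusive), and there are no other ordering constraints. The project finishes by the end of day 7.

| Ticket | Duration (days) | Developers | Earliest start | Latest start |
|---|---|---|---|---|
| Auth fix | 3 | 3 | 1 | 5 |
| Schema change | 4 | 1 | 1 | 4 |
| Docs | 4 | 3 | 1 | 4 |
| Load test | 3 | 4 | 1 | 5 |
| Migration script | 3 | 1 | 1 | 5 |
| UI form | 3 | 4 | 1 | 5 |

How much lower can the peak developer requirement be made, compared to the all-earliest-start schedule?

Early-start peak: d1:16  d2:16  d3:16  d4:4  d5:0  d6:0  d7:0 ⇒ 16.
Leveled (Auth fix@1, Schema change@1, Docs@1, Load test@4, Migration script@1, UI form@5): d1:8  d2:8  d3:8  d4:8  d5:8  d6:8  d7:4 ⇒ 8.
Reduction 16 − 8 = 8.

8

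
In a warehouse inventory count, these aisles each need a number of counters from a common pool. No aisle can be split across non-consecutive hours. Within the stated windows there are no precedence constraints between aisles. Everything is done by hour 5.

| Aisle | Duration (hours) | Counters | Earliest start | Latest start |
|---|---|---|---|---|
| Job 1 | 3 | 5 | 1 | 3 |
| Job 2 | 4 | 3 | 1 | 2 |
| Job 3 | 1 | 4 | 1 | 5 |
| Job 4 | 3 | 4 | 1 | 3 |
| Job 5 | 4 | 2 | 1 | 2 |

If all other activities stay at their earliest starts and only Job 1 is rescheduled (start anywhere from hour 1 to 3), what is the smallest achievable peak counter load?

14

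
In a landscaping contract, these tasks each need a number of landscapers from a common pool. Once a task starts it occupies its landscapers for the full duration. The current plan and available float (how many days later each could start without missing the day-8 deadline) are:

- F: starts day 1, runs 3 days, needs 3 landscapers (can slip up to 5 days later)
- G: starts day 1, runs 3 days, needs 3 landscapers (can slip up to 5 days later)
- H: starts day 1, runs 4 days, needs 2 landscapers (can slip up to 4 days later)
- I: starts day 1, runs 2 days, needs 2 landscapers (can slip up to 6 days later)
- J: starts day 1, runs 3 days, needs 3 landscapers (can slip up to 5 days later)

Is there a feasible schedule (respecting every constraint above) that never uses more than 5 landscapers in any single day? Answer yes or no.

no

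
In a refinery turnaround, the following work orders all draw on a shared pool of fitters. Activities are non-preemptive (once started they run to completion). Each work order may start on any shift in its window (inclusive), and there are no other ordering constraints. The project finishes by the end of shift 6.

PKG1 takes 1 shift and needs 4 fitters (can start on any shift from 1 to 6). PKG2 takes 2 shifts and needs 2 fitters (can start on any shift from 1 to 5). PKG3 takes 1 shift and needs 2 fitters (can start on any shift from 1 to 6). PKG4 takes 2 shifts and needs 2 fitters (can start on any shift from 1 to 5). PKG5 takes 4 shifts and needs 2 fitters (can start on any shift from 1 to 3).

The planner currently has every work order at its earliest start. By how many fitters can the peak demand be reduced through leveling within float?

Early-start peak: s1:12  s2:6  s3:2  s4:2  s5:0  s6:0 ⇒ 12.
Leveled (PKG1@1, PKG2@2, PKG3@2, PKG4@4, PKG5@3): s1:4  s2:4  s3:4  s4:4  s5:4  s6:2 ⇒ 4.
Reduction 12 − 4 = 8.

8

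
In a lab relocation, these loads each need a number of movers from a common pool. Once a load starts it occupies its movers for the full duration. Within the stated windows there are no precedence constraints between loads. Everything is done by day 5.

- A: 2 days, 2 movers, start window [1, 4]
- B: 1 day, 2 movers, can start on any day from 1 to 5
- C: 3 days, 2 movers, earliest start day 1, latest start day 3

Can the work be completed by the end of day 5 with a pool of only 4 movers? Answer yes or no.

Schedule A@1, B@1, C@2: d1:4  d2:4  d3:2  d4:2  d5:0 — peak 4 ≤ 4.

yes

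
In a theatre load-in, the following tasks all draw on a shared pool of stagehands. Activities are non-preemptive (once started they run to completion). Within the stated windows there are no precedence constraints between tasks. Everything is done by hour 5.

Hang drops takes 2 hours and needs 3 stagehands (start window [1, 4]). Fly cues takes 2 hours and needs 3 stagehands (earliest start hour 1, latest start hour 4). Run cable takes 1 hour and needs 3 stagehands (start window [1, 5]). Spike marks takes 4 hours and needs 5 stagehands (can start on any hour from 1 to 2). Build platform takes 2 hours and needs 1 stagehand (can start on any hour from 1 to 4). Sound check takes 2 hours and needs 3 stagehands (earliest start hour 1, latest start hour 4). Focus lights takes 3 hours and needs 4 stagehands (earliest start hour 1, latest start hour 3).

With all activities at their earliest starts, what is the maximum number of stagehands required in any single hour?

Early-start schedule: Hang drops@1, Fly cues@1, Run cable@1, Spike marks@1, Build platform@1, Sound check@1, Focus lights@1.
Load per hour: hour 1: 22, hour 2: 19, hour 3: 9, hour 4: 5, hour 5: 0.
Peak is 22.

22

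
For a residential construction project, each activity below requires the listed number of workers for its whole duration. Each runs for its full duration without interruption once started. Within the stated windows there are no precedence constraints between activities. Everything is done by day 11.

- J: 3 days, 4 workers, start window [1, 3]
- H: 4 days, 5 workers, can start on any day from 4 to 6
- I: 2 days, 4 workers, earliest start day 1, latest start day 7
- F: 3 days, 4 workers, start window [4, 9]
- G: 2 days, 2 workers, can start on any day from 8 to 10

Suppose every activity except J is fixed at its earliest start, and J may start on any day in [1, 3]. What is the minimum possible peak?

J@1: d1:8  d2:8  d3:4  d4:9  d5:9  d6:9  d7:5  d8:2  d9:2  d10:0  d11:0 → peak 9
J@2: d1:4  d2:8  d3:4  d4:13  d5:9  d6:9  d7:5  d8:2  d9:2  d10:0  d11:0 → peak 13
J@3: d1:4  d2:4  d3:4  d4:13  d5:13  d6:9  d7:5  d8:2  d9:2  d10:0  d11:0 → peak 13
Best is J@1, peak 9.

9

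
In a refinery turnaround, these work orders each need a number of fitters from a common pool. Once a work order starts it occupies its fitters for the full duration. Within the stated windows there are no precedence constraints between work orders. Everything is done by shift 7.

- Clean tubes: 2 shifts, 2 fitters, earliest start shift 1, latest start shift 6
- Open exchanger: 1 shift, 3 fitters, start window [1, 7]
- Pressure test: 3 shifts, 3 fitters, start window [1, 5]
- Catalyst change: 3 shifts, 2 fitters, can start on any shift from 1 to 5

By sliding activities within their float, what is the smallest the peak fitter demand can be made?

Early-start (Clean tubes@1, Open exchanger@1, Pressure test@1, Catalyst change@1) gives peak 10: s1:10  s2:7  s3:5  s4:0  s5:0  s6:0  s7:0.
Shift Open exchanger→4, Pressure test→5.
Schedule Clean tubes@1, Open exchanger@4, Pressure test@5, Catalyst change@1: s1:4  s2:4  s3:2  s4:3  s5:3  s6:3  s7:3 — peak 4.
Total fitter-shifts = 22 over 7 shifts ⇒ peak ≥ ⌈22/7⌉ = 4, so 4 is optimal.

4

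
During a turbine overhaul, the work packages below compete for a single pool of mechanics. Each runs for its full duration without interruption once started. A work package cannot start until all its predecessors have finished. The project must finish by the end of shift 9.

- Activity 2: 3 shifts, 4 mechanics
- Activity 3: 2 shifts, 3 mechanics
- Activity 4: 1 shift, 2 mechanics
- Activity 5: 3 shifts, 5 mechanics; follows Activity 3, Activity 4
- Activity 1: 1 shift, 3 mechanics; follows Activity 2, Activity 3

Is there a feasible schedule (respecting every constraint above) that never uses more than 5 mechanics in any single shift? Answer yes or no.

Schedule Activity 2@1, Activity 3@4, Activity 4@4, Activity 5@6, Activity 1@9: s1:4  s2:4  s3:4  s4:5  s5:3  s6:5  s7:5  s8:5  s9:3 — peak 5 ≤ 5.

yes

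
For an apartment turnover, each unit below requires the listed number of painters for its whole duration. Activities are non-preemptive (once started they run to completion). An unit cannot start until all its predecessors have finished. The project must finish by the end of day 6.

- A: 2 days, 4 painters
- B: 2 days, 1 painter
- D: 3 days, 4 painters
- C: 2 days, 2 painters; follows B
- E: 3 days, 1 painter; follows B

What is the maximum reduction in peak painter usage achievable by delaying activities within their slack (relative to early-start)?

3

Early-start peak: d1:9  d2:9  d3:7  d4:3  d5:1  d6:0 ⇒ 9.
Leveled (A@5, B@1, D@1, C@3, E@4): d1:5  d2:5  d3:6  d4:3  d5:5  d6:5 ⇒ 6.
Reduction 9 − 6 = 3.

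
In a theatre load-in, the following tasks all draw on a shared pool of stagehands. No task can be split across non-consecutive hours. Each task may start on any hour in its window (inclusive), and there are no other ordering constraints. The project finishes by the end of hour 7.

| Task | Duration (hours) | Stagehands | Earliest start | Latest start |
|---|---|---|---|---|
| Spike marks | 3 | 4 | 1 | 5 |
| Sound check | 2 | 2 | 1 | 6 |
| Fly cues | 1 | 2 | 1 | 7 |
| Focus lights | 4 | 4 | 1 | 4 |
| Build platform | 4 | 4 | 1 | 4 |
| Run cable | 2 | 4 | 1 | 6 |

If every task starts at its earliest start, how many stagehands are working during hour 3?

12

At early start, hour 3 has: Spike marks, Focus lights, Build platform.
Demand: 4 + 4 + 4 = 12.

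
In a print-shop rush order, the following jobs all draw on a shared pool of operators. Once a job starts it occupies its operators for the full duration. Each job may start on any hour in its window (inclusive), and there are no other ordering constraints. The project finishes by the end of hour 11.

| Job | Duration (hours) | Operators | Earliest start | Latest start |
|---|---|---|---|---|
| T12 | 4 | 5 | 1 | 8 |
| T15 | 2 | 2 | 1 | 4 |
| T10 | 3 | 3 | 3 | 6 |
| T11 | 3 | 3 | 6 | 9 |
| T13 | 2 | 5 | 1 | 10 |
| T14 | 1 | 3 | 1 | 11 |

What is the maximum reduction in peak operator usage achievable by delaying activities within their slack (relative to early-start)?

8

Early-start peak: h1:15  h2:12  h3:8  h4:8  h5:3  h6:3  h7:3  h8:3  h9:0  h10:0  h11:0 ⇒ 15.
Leveled (T12@1, T15@1, T10@5, T11@6, T13@9, T14@5): h1:7  h2:7  h3:5  h4:5  h5:6  h6:6  h7:6  h8:3  h9:5  h10:5  h11:0 ⇒ 7.
Reduction 15 − 7 = 8.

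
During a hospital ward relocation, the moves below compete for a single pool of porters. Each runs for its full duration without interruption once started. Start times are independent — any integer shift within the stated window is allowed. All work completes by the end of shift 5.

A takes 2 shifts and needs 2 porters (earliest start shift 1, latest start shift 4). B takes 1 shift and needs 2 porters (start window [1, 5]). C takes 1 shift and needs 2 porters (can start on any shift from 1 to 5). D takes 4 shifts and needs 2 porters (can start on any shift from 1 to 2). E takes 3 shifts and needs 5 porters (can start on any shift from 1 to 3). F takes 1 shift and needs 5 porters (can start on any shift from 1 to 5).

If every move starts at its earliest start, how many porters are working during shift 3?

At early start, shift 3 has: D, E.
Demand: 2 + 5 = 7.

7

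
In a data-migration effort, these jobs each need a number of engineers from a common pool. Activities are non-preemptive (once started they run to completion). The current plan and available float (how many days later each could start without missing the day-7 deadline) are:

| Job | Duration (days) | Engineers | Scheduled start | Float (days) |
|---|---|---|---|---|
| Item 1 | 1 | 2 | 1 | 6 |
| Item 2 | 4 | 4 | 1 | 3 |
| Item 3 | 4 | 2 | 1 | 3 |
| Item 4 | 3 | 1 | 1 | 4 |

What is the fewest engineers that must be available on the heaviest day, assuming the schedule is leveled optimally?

6

Early-start (Item 1@1, Item 2@1, Item 3@1, Item 4@1) gives peak 9: d1:9  d2:7  d3:7  d4:6  d5:0  d6:0  d7:0.
Shift Item 3→2, Item 4→5.
Schedule Item 1@1, Item 2@1, Item 3@2, Item 4@5: d1:6  d2:6  d3:6  d4:6  d5:3  d6:1  d7:1 — peak 6.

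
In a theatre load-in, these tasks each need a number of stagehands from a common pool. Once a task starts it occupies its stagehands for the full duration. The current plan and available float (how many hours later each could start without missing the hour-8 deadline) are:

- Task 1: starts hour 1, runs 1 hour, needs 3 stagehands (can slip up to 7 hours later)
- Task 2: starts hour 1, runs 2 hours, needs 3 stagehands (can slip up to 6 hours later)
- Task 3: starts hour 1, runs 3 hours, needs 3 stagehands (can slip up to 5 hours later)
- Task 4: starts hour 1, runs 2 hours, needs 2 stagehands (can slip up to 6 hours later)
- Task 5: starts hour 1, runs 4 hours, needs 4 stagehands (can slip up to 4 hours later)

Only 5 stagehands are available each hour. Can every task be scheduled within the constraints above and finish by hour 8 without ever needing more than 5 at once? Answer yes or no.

The minimum achievable peak is 6; 5 < 6, so no feasible schedule stays within the cap.

no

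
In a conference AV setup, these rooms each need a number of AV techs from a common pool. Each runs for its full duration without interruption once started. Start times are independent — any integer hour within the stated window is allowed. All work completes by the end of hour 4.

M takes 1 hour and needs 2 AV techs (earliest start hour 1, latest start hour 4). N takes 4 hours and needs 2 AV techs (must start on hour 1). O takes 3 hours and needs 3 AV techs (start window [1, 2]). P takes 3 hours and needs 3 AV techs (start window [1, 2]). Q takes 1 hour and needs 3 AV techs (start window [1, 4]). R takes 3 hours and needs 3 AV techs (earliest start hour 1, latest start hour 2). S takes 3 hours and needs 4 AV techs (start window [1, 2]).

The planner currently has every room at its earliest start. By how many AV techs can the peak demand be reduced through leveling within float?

Early-start peak: h1:20  h2:15  h3:15  h4:2 ⇒ 20.
Leveled (M@1, N@1, O@1, P@1, Q@1, R@2, S@2): h1:13  h2:15  h3:15  h4:9 ⇒ 15.
Reduction 20 − 15 = 5.

5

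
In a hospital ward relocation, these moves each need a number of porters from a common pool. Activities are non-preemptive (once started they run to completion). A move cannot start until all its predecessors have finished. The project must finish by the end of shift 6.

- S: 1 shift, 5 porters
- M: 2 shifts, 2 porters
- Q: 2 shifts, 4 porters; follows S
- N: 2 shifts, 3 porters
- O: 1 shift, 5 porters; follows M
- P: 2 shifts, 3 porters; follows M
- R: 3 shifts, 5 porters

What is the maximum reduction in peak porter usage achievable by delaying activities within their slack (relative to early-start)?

Early-start peak: s1:15  s2:14  s3:17  s4:3  s5:0  s6:0 ⇒ 17.
Leveled (S@1, M@1, Q@2, N@1, O@3, P@4, R@4): s1:10  s2:9  s3:9  s4:8  s5:8  s6:5 ⇒ 10.
Reduction 17 − 10 = 7.

7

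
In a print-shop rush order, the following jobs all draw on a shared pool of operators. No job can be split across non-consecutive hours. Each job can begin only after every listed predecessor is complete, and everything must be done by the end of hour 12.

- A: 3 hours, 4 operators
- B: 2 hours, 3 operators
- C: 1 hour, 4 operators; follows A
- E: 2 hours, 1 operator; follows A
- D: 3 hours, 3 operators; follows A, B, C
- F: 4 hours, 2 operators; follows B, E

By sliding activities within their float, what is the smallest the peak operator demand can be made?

5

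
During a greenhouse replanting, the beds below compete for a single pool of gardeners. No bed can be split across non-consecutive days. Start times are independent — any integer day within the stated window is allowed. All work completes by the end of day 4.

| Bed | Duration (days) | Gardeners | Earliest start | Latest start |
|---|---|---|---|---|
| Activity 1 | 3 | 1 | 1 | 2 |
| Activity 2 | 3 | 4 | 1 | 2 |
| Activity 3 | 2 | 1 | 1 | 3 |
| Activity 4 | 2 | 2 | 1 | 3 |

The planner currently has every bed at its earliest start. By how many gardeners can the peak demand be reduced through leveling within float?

Early-start peak: d1:8  d2:8  d3:5  d4:0 ⇒ 8.
Leveled (Activity 1@1, Activity 2@1, Activity 3@1, Activity 4@3): d1:6  d2:6  d3:7  d4:2 ⇒ 7.
Reduction 8 − 7 = 1.

1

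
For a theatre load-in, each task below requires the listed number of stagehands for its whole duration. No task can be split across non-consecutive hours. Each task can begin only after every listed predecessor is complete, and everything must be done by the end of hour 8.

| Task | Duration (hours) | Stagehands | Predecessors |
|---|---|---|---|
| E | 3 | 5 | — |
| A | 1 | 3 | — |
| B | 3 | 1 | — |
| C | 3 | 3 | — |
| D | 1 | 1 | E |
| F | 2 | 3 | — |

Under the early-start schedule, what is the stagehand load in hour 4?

At early start, hour 4 has: D.
Demand: 1 = 1.

1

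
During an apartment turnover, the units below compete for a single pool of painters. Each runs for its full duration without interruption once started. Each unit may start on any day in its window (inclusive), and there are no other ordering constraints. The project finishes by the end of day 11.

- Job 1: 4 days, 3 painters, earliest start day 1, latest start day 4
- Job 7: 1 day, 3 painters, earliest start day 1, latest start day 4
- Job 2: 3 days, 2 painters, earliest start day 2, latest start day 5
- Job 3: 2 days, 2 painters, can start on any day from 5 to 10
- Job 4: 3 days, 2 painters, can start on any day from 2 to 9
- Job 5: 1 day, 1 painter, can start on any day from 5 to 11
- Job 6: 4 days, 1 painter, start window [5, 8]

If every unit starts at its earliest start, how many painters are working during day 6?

At early start, day 6 has: Job 3, Job 6.
Demand: 2 + 1 = 3.

3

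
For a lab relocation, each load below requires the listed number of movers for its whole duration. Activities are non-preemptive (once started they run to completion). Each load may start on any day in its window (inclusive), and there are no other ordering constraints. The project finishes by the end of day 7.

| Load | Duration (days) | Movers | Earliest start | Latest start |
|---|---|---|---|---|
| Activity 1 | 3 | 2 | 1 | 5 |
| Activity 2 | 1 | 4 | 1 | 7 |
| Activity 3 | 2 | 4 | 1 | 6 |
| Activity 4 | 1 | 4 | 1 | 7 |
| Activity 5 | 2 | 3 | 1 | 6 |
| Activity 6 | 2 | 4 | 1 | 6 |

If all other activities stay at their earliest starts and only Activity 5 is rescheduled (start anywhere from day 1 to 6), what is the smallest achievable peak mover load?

Activity 5@1: d1:21  d2:13  d3:2  d4:0  d5:0  d6:0  d7:0 → peak 21
Activity 5@2: d1:18  d2:13  d3:5  d4:0  d5:0  d6:0  d7:0 → peak 18
Activity 5@3: d1:18  d2:10  d3:5  d4:3  d5:0  d6:0  d7:0 → peak 18
Activity 5@4: d1:18  d2:10  d3:2  d4:3  d5:3  d6:0  d7:0 → peak 18
Activity 5@5: d1:18  d2:10  d3:2  d4:0  d5:3  d6:3  d7:0 → peak 18
Activity 5@6: d1:18  d2:10  d3:2  d4:0  d5:0  d6:3  d7:3 → peak 18
Best is Activity 5@2, peak 18.

18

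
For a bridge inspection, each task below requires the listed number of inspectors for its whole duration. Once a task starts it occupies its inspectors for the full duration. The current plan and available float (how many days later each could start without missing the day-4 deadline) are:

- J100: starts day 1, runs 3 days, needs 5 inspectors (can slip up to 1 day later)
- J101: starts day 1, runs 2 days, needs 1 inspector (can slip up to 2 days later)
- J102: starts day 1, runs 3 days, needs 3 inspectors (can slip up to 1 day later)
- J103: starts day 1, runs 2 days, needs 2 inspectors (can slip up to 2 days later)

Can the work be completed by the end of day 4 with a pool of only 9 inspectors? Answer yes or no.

The minimum achievable peak is 10; 9 < 10, so no feasible schedule stays within the cap.

no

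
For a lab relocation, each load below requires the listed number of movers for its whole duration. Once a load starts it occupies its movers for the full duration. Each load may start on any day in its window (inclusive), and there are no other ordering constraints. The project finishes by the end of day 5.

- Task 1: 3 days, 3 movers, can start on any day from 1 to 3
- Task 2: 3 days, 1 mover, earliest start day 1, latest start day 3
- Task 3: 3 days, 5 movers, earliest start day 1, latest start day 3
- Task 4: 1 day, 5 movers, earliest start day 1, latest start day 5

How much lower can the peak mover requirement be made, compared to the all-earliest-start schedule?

Early-start peak: d1:14  d2:9  d3:9  d4:0  d5:0 ⇒ 14.
Leveled (Task 1@1, Task 2@1, Task 3@1, Task 4@4): d1:9  d2:9  d3:9  d4:5  d5:0 ⇒ 9.
Reduction 14 − 9 = 5.

5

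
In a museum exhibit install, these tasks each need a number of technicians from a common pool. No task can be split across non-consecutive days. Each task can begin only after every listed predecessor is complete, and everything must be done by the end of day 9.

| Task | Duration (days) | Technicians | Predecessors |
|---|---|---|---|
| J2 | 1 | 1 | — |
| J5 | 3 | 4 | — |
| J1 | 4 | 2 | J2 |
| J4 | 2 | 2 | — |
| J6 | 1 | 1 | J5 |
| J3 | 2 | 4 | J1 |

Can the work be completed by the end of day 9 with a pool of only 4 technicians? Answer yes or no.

no

The minimum achievable peak is 5; 4 < 5, so no feasible schedule stays within the cap.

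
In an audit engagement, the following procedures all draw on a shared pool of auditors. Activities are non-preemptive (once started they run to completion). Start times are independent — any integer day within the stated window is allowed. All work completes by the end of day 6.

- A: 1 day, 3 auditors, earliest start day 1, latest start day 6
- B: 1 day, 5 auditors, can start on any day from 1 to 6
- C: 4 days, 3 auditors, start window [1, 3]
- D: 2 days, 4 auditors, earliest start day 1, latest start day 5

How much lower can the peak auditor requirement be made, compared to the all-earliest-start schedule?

8

Early-start peak: d1:15  d2:7  d3:3  d4:3  d5:0  d6:0 ⇒ 15.
Leveled (A@1, B@2, C@3, D@3): d1:3  d2:5  d3:7  d4:7  d5:3  d6:3 ⇒ 7.
Reduction 15 − 7 = 8.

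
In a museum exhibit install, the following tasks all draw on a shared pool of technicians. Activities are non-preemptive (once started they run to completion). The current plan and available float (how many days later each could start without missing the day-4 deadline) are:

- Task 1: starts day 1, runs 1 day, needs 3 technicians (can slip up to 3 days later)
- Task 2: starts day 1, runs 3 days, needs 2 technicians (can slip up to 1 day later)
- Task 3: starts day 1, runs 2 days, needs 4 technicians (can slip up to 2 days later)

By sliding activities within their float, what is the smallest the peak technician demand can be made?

6

Early-start (Task 1@1, Task 2@1, Task 3@1) gives peak 9: d1:9  d2:6  d3:2  d4:0.
Shift Task 3→2.
Schedule Task 1@1, Task 2@1, Task 3@2: d1:5  d2:6  d3:6  d4:0 — peak 6.
No arrangement of the 24 feasible schedules does better.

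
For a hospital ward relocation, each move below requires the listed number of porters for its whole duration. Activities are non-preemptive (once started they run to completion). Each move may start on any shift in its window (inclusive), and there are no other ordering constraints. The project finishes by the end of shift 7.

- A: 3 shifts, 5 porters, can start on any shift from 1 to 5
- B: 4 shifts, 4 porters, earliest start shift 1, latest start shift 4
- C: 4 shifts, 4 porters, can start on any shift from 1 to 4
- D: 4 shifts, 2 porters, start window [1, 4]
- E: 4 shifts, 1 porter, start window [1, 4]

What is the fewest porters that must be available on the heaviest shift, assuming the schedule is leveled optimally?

Early-start (A@1, B@1, C@1, D@1, E@1) gives peak 16: s1:16  s2:16  s3:16  s4:11  s5:0  s6:0  s7:0.
Shift C→4, E→4.
Schedule A@1, B@1, C@4, D@1, E@4: s1:11  s2:11  s3:11  s4:11  s5:5  s6:5  s7:5 — peak 11.

11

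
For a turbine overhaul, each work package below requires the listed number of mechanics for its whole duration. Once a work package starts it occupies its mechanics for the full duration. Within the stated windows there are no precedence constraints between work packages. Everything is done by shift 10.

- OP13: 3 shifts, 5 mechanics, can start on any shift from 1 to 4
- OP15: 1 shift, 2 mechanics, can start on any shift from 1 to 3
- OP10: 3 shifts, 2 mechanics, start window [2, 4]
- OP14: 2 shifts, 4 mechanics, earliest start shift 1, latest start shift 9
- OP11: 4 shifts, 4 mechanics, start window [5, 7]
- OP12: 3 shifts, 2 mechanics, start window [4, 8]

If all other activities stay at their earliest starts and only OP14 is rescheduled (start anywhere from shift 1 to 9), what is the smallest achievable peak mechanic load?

OP14@1: s1:11  s2:11  s3:7  s4:4  s5:6  s6:6  s7:4  s8:4  s9:0  s10:0 → peak 11
OP14@2: s1:7  s2:11  s3:11  s4:4  s5:6  s6:6  s7:4  s8:4  s9:0  s10:0 → peak 11
OP14@3: s1:7  s2:7  s3:11  s4:8  s5:6  s6:6  s7:4  s8:4  s9:0  s10:0 → peak 11
OP14@4: s1:7  s2:7  s3:7  s4:8  s5:10  s6:6  s7:4  s8:4  s9:0  s10:0 → peak 10
OP14@5: s1:7  s2:7  s3:7  s4:4  s5:10  s6:10  s7:4  s8:4  s9:0  s10:0 → peak 10
OP14@6: s1:7  s2:7  s3:7  s4:4  s5:6  s6:10  s7:8  s8:4  s9:0  s10:0 → peak 10
OP14@7: s1:7  s2:7  s3:7  s4:4  s5:6  s6:6  s7:8  s8:8  s9:0  s10:0 → peak 8
OP14@8: s1:7  s2:7  s3:7  s4:4  s5:6  s6:6  s7:4  s8:8  s9:4  s10:0 → peak 8
OP14@9: s1:7  s2:7  s3:7  s4:4  s5:6  s6:6  s7:4  s8:4  s9:4  s10:4 → peak 7
Best is OP14@9, peak 7.

7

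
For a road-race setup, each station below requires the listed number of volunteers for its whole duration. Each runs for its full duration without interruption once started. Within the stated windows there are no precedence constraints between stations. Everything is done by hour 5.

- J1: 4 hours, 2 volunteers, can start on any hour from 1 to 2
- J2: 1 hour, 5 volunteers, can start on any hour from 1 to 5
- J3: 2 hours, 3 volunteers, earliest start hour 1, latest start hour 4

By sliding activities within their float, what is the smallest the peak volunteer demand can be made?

5

Early-start (J1@1, J2@1, J3@1) gives peak 10: h1:10  h2:5  h3:2  h4:2  h5:0.
Shift J2→5.
Schedule J1@1, J2@5, J3@1: h1:5  h2:5  h3:2  h4:2  h5:5 — peak 5.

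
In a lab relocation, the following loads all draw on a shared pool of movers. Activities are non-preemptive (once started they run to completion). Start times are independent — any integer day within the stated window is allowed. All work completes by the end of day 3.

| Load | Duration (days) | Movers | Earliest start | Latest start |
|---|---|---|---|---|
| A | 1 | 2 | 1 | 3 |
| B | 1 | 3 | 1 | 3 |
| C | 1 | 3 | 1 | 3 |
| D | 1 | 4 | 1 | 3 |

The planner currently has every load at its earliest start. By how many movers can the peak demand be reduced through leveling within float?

Early-start peak: d1:12  d2:0  d3:0 ⇒ 12.
Leveled (A@1, B@1, C@2, D@3): d1:5  d2:3  d3:4 ⇒ 5.
Reduction 12 − 5 = 7.

7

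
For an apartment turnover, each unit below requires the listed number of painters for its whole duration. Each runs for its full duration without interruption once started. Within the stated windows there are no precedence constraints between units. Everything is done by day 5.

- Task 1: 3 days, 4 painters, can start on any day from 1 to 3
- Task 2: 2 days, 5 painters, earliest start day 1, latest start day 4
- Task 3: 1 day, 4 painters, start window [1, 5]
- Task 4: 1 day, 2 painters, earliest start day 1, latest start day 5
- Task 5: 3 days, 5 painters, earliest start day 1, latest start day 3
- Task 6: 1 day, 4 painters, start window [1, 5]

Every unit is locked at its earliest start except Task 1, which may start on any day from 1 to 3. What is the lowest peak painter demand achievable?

Task 1@1: d1:24  d2:14  d3:9  d4:0  d5:0 → peak 24
Task 1@2: d1:20  d2:14  d3:9  d4:4  d5:0 → peak 20
Task 1@3: d1:20  d2:10  d3:9  d4:4  d5:4 → peak 20
Best is Task 1@2, peak 20.

20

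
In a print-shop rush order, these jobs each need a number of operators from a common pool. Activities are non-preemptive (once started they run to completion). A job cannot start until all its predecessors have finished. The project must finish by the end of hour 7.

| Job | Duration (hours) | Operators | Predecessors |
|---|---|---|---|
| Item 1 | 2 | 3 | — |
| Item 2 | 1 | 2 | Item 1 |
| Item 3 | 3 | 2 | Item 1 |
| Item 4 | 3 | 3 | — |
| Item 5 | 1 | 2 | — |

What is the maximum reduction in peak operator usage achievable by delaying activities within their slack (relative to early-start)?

3

Early-start peak: h1:8  h2:6  h3:7  h4:2  h5:2  h6:0  h7:0 ⇒ 8.
Leveled (Item 1@1, Item 2@3, Item 3@3, Item 4@4, Item 5@1): h1:5  h2:3  h3:4  h4:5  h5:5  h6:3  h7:0 ⇒ 5.
Reduction 8 − 5 = 3.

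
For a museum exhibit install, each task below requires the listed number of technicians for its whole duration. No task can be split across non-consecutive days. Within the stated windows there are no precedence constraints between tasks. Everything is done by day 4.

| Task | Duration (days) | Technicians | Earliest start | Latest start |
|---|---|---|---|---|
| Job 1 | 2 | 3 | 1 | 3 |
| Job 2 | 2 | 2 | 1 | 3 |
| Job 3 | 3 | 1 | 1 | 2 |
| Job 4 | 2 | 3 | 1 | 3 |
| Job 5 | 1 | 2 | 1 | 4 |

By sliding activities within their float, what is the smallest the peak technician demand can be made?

Early-start (Job 1@1, Job 2@1, Job 3@1, Job 4@1, Job 5@1) gives peak 11: d1:11  d2:9  d3:1  d4:0.
Shift Job 4→3, Job 5→3.
Schedule Job 1@1, Job 2@1, Job 3@1, Job 4@3, Job 5@3: d1:6  d2:6  d3:6  d4:3 — peak 6.
Total technician-days = 21 over 4 days ⇒ peak ≥ ⌈21/4⌉ = 6, so 6 is optimal.

6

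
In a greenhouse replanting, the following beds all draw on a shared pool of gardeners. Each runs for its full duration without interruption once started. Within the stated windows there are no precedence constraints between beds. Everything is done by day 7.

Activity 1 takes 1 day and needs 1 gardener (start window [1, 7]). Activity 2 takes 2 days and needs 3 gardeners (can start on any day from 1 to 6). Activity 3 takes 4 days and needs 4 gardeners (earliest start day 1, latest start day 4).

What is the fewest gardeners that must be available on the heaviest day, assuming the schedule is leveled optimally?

4

Early-start (Activity 1@1, Activity 2@1, Activity 3@1) gives peak 8: d1:8  d2:7  d3:4  d4:4  d5:0  d6:0  d7:0.
Shift Activity 3→3.
Schedule Activity 1@1, Activity 2@1, Activity 3@3: d1:4  d2:3  d3:4  d4:4  d5:4  d6:4  d7:0 — peak 4.
Total gardener-days = 23 over 7 days ⇒ peak ≥ ⌈23/7⌉ = 4, so 4 is optimal.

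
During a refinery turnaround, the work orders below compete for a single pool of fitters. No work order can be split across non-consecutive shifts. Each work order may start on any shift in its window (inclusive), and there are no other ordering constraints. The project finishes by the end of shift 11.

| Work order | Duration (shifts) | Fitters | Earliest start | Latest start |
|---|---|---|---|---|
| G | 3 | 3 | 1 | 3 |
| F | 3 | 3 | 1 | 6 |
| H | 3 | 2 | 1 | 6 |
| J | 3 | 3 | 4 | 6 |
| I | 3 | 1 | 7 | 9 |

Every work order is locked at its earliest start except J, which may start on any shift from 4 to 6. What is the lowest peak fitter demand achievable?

8

J@4: s1:8  s2:8  s3:8  s4:3  s5:3  s6:3  s7:1  s8:1  s9:1  s10:0  s11:0 → peak 8
J@5: s1:8  s2:8  s3:8  s4:0  s5:3  s6:3  s7:4  s8:1  s9:1  s10:0  s11:0 → peak 8
J@6: s1:8  s2:8  s3:8  s4:0  s5:0  s6:3  s7:4  s8:4  s9:1  s10:0  s11:0 → peak 8
Best is J@4, peak 8.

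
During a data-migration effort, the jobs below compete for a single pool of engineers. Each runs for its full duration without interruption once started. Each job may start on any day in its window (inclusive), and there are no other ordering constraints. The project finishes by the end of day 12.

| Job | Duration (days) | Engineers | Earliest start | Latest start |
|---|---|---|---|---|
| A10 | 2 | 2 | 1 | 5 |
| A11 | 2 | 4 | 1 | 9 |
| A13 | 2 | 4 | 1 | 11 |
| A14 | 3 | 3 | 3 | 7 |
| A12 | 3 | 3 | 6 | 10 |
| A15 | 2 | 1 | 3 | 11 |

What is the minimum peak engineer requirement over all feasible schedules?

Early-start (A10@1, A11@1, A13@1, A14@3, A12@6, A15@3) gives peak 10: d1:10  d2:10  d3:4  d4:4  d5:3  d6:3  d7:3  d8:3  d9:0  d10:0  d11:0  d12:0.
Shift A11→3, A13→5, A14→7, A12→10, A15→7.
Schedule A10@1, A11@3, A13@5, A14@7, A12@10, A15@7: d1:2  d2:2  d3:4  d4:4  d5:4  d6:4  d7:4  d8:4  d9:3  d10:3  d11:3  d12:3 — peak 4.
Total engineer-days = 40 over 12 days ⇒ peak ≥ ⌈40/12⌉ = 4, so 4 is optimal.

4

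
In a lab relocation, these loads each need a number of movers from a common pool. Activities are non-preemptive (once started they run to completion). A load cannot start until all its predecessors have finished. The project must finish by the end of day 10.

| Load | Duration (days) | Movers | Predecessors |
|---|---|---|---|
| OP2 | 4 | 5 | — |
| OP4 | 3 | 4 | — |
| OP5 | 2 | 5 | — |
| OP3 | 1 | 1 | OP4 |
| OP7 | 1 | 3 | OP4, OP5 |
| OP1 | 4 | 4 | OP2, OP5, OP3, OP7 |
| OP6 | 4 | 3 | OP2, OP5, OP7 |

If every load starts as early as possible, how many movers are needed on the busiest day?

14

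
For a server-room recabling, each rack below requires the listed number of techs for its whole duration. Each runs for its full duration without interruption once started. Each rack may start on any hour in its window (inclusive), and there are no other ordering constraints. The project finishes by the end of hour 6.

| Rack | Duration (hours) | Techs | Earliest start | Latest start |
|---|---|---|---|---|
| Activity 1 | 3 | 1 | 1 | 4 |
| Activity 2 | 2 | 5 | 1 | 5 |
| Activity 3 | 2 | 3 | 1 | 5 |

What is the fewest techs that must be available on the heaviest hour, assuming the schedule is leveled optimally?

5

Early-start (Activity 1@1, Activity 2@1, Activity 3@1) gives peak 9: h1:9  h2:9  h3:1  h4:0  h5:0  h6:0.
Shift Activity 2→4.
Schedule Activity 1@1, Activity 2@4, Activity 3@1: h1:4  h2:4  h3:1  h4:5  h5:5  h6:0 — peak 5.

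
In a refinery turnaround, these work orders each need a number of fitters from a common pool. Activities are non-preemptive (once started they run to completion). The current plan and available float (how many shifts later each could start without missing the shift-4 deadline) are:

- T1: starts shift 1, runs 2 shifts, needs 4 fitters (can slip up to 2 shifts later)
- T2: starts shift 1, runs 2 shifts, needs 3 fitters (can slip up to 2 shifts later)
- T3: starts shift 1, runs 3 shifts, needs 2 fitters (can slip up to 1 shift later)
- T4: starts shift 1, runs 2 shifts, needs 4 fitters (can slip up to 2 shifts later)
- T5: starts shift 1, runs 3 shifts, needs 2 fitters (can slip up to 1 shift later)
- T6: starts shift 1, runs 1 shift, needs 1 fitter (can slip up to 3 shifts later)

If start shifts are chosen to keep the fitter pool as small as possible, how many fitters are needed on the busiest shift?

Early-start (T1@1, T2@1, T3@1, T4@1, T5@1, T6@1) gives peak 16: s1:16  s2:15  s3:4  s4:0.
Shift T4→3, T6→3.
Schedule T1@1, T2@1, T3@1, T4@3, T5@1, T6@3: s1:11  s2:11  s3:9  s4:4 — peak 11.

11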